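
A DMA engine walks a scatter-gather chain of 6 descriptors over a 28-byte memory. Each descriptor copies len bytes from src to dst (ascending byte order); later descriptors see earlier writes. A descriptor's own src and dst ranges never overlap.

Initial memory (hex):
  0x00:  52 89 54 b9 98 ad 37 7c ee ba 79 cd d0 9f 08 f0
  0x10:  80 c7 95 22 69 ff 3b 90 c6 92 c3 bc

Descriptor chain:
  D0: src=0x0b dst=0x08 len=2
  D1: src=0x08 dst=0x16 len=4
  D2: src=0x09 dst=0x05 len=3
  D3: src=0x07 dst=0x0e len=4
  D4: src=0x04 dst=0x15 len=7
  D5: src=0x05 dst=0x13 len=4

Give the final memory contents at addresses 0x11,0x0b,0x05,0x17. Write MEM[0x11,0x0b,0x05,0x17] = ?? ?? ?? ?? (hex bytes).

MEM[0x11,0x0b,0x05,0x17] = 79 cd d0 79

#0 dst[0x08+2] := {0xcd,0xd0}
#1 dst[0x16+4] := {0xcd,0xd0,0x79,0xcd}
#2 dst[0x05+3] := {0xd0,0x79,0xcd}
#3 dst[0x0e+4] := {0xcd,0xcd,0xd0,0x79}
#4 dst[0x15+7] := {0x98,0xd0,0x79,0xcd,0xcd,0xd0,0x79}
#5 dst[0x13+4] := {0xd0,0x79,0xcd,0xcd}
query mem[0x11]=0x79, mem[0x0b]=0xcd, mem[0x05]=0xd0, mem[0x17]=0x79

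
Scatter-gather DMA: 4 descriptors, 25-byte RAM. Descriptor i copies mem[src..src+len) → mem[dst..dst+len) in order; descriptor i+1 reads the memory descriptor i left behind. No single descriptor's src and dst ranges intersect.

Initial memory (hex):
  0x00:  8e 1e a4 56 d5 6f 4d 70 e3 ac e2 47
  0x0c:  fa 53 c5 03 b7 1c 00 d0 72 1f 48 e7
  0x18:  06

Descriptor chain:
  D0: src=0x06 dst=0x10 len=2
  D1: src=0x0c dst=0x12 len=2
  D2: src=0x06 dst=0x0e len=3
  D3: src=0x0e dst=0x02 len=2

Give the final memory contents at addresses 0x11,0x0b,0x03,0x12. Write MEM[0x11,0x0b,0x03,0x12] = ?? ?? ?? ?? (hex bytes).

MEM[0x11,0x0b,0x03,0x12] = 70 47 70 fa

[0] 0x06->0x10 len=2 : 4d 70
[1] 0x0c->0x12 len=2 : fa 53
[2] 0x06->0x0e len=3 : 4d 70 e3
[3] 0x0e->0x02 len=2 : 4d 70
query mem[0x11]=0x70, mem[0x0b]=0x47, mem[0x03]=0x70, mem[0x12]=0xfa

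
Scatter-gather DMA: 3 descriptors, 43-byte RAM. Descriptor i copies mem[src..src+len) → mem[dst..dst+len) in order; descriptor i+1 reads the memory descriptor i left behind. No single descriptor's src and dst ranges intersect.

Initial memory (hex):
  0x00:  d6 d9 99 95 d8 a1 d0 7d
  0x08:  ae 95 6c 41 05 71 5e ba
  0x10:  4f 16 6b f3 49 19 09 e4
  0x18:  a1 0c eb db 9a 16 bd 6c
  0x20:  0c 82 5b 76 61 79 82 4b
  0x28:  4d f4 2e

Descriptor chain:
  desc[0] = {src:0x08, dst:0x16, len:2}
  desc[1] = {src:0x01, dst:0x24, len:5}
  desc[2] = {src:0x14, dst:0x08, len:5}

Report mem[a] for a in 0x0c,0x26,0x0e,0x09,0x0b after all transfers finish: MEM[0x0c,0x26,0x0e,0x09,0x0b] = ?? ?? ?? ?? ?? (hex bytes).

MEM[0x0c,0x26,0x0e,0x09,0x0b] = a1 95 5e 19 95

[0] 0x08->0x16 len=2 : ae 95
[1] 0x01->0x24 len=5 : d9 99 95 d8 a1
[2] 0x14->0x08 len=5 : 49 19 ae 95 a1
query mem[0x0c]=0xa1, mem[0x26]=0x95, mem[0x0e]=0x5e, mem[0x09]=0x19, mem[0x0b]=0x95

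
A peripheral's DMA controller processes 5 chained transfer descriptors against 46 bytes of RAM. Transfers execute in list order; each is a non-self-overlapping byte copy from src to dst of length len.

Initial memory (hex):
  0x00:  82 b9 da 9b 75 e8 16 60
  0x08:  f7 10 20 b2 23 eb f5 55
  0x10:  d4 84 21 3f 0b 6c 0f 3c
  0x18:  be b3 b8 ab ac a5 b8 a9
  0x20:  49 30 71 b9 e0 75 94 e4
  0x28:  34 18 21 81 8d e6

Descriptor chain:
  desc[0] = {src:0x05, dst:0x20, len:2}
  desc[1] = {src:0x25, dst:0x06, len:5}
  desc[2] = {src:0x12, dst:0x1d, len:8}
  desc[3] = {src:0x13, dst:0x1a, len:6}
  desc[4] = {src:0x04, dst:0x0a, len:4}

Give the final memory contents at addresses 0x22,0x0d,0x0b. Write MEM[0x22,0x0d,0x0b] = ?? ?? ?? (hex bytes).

#0 dst[0x20+2] := {0xe8,0x16}
#1 dst[0x06+5] := {0x75,0x94,0xe4,0x34,0x18}
#2 dst[0x1d+8] := {0x21,0x3f,0x0b,0x6c,0x0f,0x3c,0xbe,0xb3}
#3 dst[0x1a+6] := {0x3f,0x0b,0x6c,0x0f,0x3c,0xbe}
#4 dst[0x0a+4] := {0x75,0xe8,0x75,0x94}
query mem[0x22]=0x3c, mem[0x0d]=0x94, mem[0x0b]=0xe8

MEM[0x22,0x0d,0x0b] = 3c 94 e8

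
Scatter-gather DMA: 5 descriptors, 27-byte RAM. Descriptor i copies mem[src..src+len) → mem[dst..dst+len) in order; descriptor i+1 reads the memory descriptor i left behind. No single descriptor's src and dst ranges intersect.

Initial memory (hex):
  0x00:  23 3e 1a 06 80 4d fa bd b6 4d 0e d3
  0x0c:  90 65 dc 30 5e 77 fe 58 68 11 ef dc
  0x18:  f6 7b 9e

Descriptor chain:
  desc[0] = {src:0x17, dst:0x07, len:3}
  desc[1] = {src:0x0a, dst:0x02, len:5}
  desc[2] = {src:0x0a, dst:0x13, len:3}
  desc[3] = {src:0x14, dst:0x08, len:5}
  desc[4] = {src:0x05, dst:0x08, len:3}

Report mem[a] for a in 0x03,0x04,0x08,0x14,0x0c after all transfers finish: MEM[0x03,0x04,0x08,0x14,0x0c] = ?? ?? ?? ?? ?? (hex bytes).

  after D0: wrote 3B at 0x07 = dcf67b
  after D1: wrote 5B at 0x02 = 0ed39065dc
  after D2: wrote 3B at 0x13 = 0ed390
  after D3: wrote 5B at 0x08 = d390efdcf6
  after D4: wrote 3B at 0x08 = 65dcdc
query mem[0x03]=0xd3, mem[0x04]=0x90, mem[0x08]=0x65, mem[0x14]=0xd3, mem[0x0c]=0xf6

MEM[0x03,0x04,0x08,0x14,0x0c] = d3 90 65 d3 f6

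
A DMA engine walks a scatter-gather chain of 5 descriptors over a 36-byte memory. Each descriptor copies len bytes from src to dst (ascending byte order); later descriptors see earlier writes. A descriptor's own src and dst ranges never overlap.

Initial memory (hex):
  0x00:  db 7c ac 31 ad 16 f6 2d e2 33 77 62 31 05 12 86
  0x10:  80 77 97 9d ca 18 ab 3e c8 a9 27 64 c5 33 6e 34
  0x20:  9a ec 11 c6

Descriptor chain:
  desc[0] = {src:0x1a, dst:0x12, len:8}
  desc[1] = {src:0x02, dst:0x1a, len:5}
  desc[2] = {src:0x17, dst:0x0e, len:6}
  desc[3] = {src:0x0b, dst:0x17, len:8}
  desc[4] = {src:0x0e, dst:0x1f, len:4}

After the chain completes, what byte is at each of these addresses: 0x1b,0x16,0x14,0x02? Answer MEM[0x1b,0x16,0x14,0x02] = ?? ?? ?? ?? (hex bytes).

MEM[0x1b,0x16,0x14,0x02] = 9a 6e c5 ac

D0: mem[0x12..0x19] <- [27 64 c5 33 6e 34 9a ec]
D1: mem[0x1a..0x1e] <- [ac 31 ad 16 f6]
D2: mem[0x0e..0x13] <- [34 9a ec ac 31 ad]
D3: mem[0x17..0x1e] <- [62 31 05 34 9a ec ac 31]
D4: mem[0x1f..0x22] <- [34 9a ec ac]
query mem[0x1b]=0x9a, mem[0x16]=0x6e, mem[0x14]=0xc5, mem[0x02]=0xac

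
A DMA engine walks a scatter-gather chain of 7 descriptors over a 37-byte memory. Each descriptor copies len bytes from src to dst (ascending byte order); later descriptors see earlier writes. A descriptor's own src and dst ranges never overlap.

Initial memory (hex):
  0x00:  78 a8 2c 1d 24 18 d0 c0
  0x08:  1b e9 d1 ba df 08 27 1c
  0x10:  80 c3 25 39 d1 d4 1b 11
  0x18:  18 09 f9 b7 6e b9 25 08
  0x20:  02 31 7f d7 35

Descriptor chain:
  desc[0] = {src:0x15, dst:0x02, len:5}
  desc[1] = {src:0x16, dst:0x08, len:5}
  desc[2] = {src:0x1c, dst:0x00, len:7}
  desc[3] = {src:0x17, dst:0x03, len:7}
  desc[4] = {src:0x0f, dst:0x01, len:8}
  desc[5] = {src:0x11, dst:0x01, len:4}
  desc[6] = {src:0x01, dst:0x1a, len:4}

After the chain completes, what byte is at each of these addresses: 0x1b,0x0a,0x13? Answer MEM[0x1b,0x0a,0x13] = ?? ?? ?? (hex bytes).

D0: mem[0x02..0x06] <- [d4 1b 11 18 09]
D1: mem[0x08..0x0c] <- [1b 11 18 09 f9]
D2: mem[0x00..0x06] <- [6e b9 25 08 02 31 7f]
D3: mem[0x03..0x09] <- [11 18 09 f9 b7 6e b9]
D4: mem[0x01..0x08] <- [1c 80 c3 25 39 d1 d4 1b]
D5: mem[0x01..0x04] <- [c3 25 39 d1]
D6: mem[0x1a..0x1d] <- [c3 25 39 d1]
query mem[0x1b]=0x25, mem[0x0a]=0x18, mem[0x13]=0x39

MEM[0x1b,0x0a,0x13] = 25 18 39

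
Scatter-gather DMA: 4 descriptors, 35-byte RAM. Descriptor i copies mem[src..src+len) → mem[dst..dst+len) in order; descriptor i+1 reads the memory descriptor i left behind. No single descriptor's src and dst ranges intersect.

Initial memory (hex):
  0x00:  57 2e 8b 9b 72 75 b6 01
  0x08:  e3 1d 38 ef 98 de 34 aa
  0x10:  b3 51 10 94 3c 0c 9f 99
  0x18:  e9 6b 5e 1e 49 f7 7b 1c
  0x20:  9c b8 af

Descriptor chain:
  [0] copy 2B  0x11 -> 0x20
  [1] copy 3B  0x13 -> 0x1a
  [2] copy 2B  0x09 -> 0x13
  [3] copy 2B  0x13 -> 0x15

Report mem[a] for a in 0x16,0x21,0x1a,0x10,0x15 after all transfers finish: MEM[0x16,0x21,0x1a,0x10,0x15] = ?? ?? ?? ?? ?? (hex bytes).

MEM[0x16,0x21,0x1a,0x10,0x15] = 38 10 94 b3 1d

  after D0: wrote 2B at 0x20 = 5110
  after D1: wrote 3B at 0x1a = 943c0c
  after D2: wrote 2B at 0x13 = 1d38
  after D3: wrote 2B at 0x15 = 1d38
query mem[0x16]=0x38, mem[0x21]=0x10, mem[0x1a]=0x94, mem[0x10]=0xb3, mem[0x15]=0x1d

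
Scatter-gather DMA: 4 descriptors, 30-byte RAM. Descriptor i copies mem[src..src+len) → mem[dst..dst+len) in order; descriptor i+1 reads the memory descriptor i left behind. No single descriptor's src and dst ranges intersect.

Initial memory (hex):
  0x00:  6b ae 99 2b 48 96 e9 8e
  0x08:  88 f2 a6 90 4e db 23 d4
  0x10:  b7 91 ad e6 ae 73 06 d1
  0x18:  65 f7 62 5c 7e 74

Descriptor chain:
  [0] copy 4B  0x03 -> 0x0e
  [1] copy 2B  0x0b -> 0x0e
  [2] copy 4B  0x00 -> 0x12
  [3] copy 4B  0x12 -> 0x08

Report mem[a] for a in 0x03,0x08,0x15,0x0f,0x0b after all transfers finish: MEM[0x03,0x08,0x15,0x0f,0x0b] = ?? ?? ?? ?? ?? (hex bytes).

MEM[0x03,0x08,0x15,0x0f,0x0b] = 2b 6b 2b 4e 2b

[0] 0x03->0x0e len=4 : 2b 48 96 e9
[1] 0x0b->0x0e len=2 : 90 4e
[2] 0x00->0x12 len=4 : 6b ae 99 2b
[3] 0x12->0x08 len=4 : 6b ae 99 2b
query mem[0x03]=0x2b, mem[0x08]=0x6b, mem[0x15]=0x2b, mem[0x0f]=0x4e, mem[0x0b]=0x2b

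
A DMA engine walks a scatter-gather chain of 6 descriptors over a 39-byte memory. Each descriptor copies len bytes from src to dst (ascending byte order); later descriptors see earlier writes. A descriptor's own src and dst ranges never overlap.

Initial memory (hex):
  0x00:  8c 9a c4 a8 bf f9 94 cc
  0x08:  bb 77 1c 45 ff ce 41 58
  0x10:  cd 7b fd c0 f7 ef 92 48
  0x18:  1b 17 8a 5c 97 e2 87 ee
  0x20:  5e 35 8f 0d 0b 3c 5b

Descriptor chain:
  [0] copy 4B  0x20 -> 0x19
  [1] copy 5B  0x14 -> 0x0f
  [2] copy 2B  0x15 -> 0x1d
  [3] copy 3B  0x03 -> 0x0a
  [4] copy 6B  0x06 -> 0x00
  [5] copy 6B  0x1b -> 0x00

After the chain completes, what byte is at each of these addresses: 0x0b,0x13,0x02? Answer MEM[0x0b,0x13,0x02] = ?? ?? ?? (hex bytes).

MEM[0x0b,0x13,0x02] = bf 1b ef

[0] 0x20->0x19 len=4 : 5e 35 8f 0d
[1] 0x14->0x0f len=5 : f7 ef 92 48 1b
[2] 0x15->0x1d len=2 : ef 92
[3] 0x03->0x0a len=3 : a8 bf f9
[4] 0x06->0x00 len=6 : 94 cc bb 77 a8 bf
[5] 0x1b->0x00 len=6 : 8f 0d ef 92 ee 5e
query mem[0x0b]=0xbf, mem[0x13]=0x1b, mem[0x02]=0xef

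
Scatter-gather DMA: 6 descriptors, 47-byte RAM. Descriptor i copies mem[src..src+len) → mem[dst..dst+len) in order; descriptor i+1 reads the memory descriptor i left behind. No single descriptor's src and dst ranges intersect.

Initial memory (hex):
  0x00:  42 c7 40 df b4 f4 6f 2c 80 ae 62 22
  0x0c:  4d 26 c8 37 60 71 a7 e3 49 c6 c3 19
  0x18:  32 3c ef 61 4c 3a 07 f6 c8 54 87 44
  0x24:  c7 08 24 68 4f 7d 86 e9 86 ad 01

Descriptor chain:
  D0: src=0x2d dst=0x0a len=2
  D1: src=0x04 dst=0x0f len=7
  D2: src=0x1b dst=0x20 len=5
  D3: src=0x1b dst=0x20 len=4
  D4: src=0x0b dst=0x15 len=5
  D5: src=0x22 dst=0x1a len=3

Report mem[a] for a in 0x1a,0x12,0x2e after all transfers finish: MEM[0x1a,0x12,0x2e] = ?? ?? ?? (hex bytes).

MEM[0x1a,0x12,0x2e] = 3a 2c 01

D0: mem[0x0a..0x0b] <- [ad 01]
D1: mem[0x0f..0x15] <- [b4 f4 6f 2c 80 ae ad]
D2: mem[0x20..0x24] <- [61 4c 3a 07 f6]
D3: mem[0x20..0x23] <- [61 4c 3a 07]
D4: mem[0x15..0x19] <- [01 4d 26 c8 b4]
D5: mem[0x1a..0x1c] <- [3a 07 f6]
query mem[0x1a]=0x3a, mem[0x12]=0x2c, mem[0x2e]=0x01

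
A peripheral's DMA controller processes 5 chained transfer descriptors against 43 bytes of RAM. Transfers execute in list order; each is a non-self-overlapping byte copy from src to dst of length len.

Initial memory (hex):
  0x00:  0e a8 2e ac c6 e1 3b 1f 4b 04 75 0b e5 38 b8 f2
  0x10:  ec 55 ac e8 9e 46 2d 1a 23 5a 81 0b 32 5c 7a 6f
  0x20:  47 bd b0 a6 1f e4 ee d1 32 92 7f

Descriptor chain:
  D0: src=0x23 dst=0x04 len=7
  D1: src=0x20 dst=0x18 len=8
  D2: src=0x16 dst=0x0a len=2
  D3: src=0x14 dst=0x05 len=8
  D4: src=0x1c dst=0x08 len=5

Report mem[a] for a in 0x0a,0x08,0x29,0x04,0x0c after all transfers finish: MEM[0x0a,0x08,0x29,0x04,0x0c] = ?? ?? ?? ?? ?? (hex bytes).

MEM[0x0a,0x08,0x29,0x04,0x0c] = ee 1f 92 a6 47

[0] 0x23->0x04 len=7 : a6 1f e4 ee d1 32 92
[1] 0x20->0x18 len=8 : 47 bd b0 a6 1f e4 ee d1
[2] 0x16->0x0a len=2 : 2d 1a
[3] 0x14->0x05 len=8 : 9e 46 2d 1a 47 bd b0 a6
[4] 0x1c->0x08 len=5 : 1f e4 ee d1 47
query mem[0x0a]=0xee, mem[0x08]=0x1f, mem[0x29]=0x92, mem[0x04]=0xa6, mem[0x0c]=0x47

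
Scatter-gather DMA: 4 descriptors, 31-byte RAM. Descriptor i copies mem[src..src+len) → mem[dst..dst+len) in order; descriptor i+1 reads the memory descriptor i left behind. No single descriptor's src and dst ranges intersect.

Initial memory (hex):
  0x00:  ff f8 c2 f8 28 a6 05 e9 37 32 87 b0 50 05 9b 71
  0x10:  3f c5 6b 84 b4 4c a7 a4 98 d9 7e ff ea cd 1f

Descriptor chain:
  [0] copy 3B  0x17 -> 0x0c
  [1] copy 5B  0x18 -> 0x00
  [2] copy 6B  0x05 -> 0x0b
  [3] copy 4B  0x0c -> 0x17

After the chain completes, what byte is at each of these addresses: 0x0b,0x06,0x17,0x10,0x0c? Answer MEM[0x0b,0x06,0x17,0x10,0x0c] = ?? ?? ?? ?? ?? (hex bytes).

MEM[0x0b,0x06,0x17,0x10,0x0c] = a6 05 05 87 05

[0] 0x17->0x0c len=3 : a4 98 d9
[1] 0x18->0x00 len=5 : 98 d9 7e ff ea
[2] 0x05->0x0b len=6 : a6 05 e9 37 32 87
[3] 0x0c->0x17 len=4 : 05 e9 37 32
query mem[0x0b]=0xa6, mem[0x06]=0x05, mem[0x17]=0x05, mem[0x10]=0x87, mem[0x0c]=0x05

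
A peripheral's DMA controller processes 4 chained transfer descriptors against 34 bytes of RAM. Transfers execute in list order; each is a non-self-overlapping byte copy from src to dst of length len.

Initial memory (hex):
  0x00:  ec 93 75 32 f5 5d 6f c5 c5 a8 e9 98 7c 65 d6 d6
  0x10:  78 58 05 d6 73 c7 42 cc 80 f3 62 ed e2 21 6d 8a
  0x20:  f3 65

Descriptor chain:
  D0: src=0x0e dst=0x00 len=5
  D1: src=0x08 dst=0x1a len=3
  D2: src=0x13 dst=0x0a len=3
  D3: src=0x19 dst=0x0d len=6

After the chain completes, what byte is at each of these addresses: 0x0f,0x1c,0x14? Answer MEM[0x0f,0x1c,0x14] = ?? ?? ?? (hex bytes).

MEM[0x0f,0x1c,0x14] = a8 e9 73

#0 dst[0x00+5] := {0xd6,0xd6,0x78,0x58,0x05}
#1 dst[0x1a+3] := {0xc5,0xa8,0xe9}
#2 dst[0x0a+3] := {0xd6,0x73,0xc7}
#3 dst[0x0d+6] := {0xf3,0xc5,0xa8,0xe9,0x21,0x6d}
query mem[0x0f]=0xa8, mem[0x1c]=0xe9, mem[0x14]=0x73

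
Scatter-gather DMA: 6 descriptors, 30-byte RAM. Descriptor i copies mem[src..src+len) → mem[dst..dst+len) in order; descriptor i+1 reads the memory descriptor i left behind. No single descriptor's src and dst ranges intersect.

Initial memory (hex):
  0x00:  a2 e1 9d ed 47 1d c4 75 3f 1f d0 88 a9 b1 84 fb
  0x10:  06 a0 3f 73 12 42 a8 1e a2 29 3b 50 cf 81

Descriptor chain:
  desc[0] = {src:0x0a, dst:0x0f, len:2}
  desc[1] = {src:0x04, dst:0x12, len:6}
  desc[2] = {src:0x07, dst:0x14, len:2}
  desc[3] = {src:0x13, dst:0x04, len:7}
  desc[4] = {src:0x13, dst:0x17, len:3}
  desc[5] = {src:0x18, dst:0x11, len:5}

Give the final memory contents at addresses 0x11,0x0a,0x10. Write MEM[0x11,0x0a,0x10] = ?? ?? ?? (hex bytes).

MEM[0x11,0x0a,0x10] = 75 29 88

D0: mem[0x0f..0x10] <- [d0 88]
D1: mem[0x12..0x17] <- [47 1d c4 75 3f 1f]
D2: mem[0x14..0x15] <- [75 3f]
D3: mem[0x04..0x0a] <- [1d 75 3f 3f 1f a2 29]
D4: mem[0x17..0x19] <- [1d 75 3f]
D5: mem[0x11..0x15] <- [75 3f 3b 50 cf]
query mem[0x11]=0x75, mem[0x0a]=0x29, mem[0x10]=0x88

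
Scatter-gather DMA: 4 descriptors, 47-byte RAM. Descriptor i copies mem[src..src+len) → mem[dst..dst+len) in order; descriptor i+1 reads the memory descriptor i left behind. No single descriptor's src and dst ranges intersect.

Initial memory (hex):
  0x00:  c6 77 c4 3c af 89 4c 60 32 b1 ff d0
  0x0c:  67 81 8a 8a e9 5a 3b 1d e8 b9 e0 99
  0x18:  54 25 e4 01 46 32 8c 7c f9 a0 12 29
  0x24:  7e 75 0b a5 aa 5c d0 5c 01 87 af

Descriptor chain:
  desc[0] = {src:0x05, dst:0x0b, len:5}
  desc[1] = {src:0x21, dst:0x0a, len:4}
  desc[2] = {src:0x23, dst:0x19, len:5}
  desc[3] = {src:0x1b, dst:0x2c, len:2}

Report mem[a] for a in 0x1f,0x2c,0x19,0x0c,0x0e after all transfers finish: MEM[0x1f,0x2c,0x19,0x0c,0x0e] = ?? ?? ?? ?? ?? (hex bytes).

MEM[0x1f,0x2c,0x19,0x0c,0x0e] = 7c 75 29 29 32

[0] 0x05->0x0b len=5 : 89 4c 60 32 b1
[1] 0x21->0x0a len=4 : a0 12 29 7e
[2] 0x23->0x19 len=5 : 29 7e 75 0b a5
[3] 0x1b->0x2c len=2 : 75 0b
query mem[0x1f]=0x7c, mem[0x2c]=0x75, mem[0x19]=0x29, mem[0x0c]=0x29, mem[0x0e]=0x32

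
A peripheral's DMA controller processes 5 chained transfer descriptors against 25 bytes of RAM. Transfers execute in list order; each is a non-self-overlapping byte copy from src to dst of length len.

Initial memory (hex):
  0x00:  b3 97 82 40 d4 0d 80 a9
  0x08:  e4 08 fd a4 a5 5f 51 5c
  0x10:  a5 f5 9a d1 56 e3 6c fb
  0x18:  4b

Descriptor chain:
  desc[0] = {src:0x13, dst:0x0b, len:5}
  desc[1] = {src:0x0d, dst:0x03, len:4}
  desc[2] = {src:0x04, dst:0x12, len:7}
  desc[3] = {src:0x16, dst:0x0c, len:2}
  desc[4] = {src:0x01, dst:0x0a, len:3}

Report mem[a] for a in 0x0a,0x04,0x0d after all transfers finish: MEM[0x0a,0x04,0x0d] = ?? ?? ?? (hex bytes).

MEM[0x0a,0x04,0x0d] = 97 6c 08

D0: mem[0x0b..0x0f] <- [d1 56 e3 6c fb]
D1: mem[0x03..0x06] <- [e3 6c fb a5]
D2: mem[0x12..0x18] <- [6c fb a5 a9 e4 08 fd]
D3: mem[0x0c..0x0d] <- [e4 08]
D4: mem[0x0a..0x0c] <- [97 82 e3]
query mem[0x0a]=0x97, mem[0x04]=0x6c, mem[0x0d]=0x08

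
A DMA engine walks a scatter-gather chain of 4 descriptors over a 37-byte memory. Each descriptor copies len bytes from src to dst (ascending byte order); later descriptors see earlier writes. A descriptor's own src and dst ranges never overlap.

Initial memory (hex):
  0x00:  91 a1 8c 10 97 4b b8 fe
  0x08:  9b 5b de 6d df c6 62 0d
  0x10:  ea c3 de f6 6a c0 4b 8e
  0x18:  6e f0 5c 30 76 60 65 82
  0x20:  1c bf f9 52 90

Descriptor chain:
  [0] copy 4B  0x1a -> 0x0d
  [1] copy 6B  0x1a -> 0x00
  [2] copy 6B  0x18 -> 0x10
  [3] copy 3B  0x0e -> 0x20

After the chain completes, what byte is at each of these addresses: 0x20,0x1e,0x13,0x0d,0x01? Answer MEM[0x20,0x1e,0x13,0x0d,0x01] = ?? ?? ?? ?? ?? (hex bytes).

#0 dst[0x0d+4] := {0x5c,0x30,0x76,0x60}
#1 dst[0x00+6] := {0x5c,0x30,0x76,0x60,0x65,0x82}
#2 dst[0x10+6] := {0x6e,0xf0,0x5c,0x30,0x76,0x60}
#3 dst[0x20+3] := {0x30,0x76,0x6e}
query mem[0x20]=0x30, mem[0x1e]=0x65, mem[0x13]=0x30, mem[0x0d]=0x5c, mem[0x01]=0x30

MEM[0x20,0x1e,0x13,0x0d,0x01] = 30 65 30 5c 30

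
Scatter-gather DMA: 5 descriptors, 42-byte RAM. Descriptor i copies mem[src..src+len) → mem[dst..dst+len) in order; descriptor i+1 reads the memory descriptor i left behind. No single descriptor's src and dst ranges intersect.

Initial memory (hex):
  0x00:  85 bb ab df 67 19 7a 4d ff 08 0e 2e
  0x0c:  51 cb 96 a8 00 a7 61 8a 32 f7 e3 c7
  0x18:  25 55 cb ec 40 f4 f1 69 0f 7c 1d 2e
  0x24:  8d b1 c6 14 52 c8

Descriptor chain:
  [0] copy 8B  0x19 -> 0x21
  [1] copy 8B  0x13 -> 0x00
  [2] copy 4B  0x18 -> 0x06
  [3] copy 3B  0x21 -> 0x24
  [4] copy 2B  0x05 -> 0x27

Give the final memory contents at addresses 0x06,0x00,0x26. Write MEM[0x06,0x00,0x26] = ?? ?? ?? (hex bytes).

MEM[0x06,0x00,0x26] = 25 8a ec

D0: mem[0x21..0x28] <- [55 cb ec 40 f4 f1 69 0f]
D1: mem[0x00..0x07] <- [8a 32 f7 e3 c7 25 55 cb]
D2: mem[0x06..0x09] <- [25 55 cb ec]
D3: mem[0x24..0x26] <- [55 cb ec]
D4: mem[0x27..0x28] <- [25 25]
query mem[0x06]=0x25, mem[0x00]=0x8a, mem[0x26]=0xec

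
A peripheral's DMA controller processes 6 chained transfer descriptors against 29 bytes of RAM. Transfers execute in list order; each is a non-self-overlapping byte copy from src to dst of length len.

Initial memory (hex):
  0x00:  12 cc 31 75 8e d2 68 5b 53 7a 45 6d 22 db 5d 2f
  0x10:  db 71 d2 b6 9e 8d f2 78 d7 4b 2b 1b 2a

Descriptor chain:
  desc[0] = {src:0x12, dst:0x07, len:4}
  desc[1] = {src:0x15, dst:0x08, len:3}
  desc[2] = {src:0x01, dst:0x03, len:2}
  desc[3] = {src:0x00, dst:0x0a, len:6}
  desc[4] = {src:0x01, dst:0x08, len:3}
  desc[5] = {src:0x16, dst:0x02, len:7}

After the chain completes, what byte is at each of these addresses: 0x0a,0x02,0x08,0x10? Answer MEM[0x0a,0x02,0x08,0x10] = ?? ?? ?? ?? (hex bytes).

  after D0: wrote 4B at 0x07 = d2b69e8d
  after D1: wrote 3B at 0x08 = 8df278
  after D2: wrote 2B at 0x03 = cc31
  after D3: wrote 6B at 0x0a = 12cc31cc31d2
  after D4: wrote 3B at 0x08 = cc31cc
  after D5: wrote 7B at 0x02 = f278d74b2b1b2a
query mem[0x0a]=0xcc, mem[0x02]=0xf2, mem[0x08]=0x2a, mem[0x10]=0xdb

MEM[0x0a,0x02,0x08,0x10] = cc f2 2a db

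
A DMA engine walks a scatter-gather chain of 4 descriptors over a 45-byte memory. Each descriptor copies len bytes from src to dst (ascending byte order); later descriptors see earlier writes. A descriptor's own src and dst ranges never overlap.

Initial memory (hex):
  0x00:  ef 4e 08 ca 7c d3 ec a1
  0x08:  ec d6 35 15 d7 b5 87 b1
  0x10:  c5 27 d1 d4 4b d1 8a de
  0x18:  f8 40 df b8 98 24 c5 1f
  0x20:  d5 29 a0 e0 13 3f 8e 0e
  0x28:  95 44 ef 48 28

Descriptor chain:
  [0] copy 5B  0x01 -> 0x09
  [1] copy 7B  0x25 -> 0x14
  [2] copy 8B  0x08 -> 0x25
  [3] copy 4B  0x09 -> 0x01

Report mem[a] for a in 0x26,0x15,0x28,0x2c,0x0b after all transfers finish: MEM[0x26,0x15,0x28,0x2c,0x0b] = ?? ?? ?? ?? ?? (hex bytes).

MEM[0x26,0x15,0x28,0x2c,0x0b] = 4e 8e ca b1 ca

  after D0: wrote 5B at 0x09 = 4e08ca7cd3
  after D1: wrote 7B at 0x14 = 3f8e0e9544ef48
  after D2: wrote 8B at 0x25 = ec4e08ca7cd387b1
  after D3: wrote 4B at 0x01 = 4e08ca7c
query mem[0x26]=0x4e, mem[0x15]=0x8e, mem[0x28]=0xca, mem[0x2c]=0xb1, mem[0x0b]=0xca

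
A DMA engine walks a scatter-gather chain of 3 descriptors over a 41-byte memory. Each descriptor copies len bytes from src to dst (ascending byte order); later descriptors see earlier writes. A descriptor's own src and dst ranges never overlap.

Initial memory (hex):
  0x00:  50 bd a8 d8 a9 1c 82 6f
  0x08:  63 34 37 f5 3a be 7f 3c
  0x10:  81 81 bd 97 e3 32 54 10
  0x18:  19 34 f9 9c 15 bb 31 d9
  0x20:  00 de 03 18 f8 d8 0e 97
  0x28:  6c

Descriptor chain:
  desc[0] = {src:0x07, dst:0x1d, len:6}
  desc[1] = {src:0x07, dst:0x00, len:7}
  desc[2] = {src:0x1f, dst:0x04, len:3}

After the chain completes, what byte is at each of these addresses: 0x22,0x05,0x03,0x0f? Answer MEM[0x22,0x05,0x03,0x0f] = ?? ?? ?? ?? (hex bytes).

MEM[0x22,0x05,0x03,0x0f] = 3a 37 37 3c

D0: mem[0x1d..0x22] <- [6f 63 34 37 f5 3a]
D1: mem[0x00..0x06] <- [6f 63 34 37 f5 3a be]
D2: mem[0x04..0x06] <- [34 37 f5]
query mem[0x22]=0x3a, mem[0x05]=0x37, mem[0x03]=0x37, mem[0x0f]=0x3c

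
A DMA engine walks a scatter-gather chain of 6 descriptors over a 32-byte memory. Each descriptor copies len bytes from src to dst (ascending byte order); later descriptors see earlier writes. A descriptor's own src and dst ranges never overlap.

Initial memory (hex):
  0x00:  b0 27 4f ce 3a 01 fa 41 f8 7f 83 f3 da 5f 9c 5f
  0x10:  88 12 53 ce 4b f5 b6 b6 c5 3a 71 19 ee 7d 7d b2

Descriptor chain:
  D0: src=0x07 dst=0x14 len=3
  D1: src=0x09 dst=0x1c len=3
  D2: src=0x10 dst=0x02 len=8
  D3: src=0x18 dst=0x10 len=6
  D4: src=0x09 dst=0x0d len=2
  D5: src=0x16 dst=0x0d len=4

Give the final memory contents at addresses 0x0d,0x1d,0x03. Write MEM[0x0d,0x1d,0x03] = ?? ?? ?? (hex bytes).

MEM[0x0d,0x1d,0x03] = 7f 83 12

D0: mem[0x14..0x16] <- [41 f8 7f]
D1: mem[0x1c..0x1e] <- [7f 83 f3]
D2: mem[0x02..0x09] <- [88 12 53 ce 41 f8 7f b6]
D3: mem[0x10..0x15] <- [c5 3a 71 19 7f 83]
D4: mem[0x0d..0x0e] <- [b6 83]
D5: mem[0x0d..0x10] <- [7f b6 c5 3a]
query mem[0x0d]=0x7f, mem[0x1d]=0x83, mem[0x03]=0x12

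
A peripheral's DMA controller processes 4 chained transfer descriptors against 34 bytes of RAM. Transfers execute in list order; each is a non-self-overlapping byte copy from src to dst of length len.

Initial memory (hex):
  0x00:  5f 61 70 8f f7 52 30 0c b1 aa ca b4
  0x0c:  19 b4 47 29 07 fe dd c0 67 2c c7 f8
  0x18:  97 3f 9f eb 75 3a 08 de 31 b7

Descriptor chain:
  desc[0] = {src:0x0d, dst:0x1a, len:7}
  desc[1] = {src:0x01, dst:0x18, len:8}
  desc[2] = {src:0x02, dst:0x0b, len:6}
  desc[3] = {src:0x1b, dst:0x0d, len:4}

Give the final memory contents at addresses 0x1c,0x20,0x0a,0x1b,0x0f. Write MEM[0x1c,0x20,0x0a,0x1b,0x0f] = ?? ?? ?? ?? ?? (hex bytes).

  after D0: wrote 7B at 0x1a = b4472907feddc0
  after D1: wrote 8B at 0x18 = 61708ff752300cb1
  after D2: wrote 6B at 0x0b = 708ff752300c
  after D3: wrote 4B at 0x0d = f752300c
query mem[0x1c]=0x52, mem[0x20]=0xc0, mem[0x0a]=0xca, mem[0x1b]=0xf7, mem[0x0f]=0x30

MEM[0x1c,0x20,0x0a,0x1b,0x0f] = 52 c0 ca f7 30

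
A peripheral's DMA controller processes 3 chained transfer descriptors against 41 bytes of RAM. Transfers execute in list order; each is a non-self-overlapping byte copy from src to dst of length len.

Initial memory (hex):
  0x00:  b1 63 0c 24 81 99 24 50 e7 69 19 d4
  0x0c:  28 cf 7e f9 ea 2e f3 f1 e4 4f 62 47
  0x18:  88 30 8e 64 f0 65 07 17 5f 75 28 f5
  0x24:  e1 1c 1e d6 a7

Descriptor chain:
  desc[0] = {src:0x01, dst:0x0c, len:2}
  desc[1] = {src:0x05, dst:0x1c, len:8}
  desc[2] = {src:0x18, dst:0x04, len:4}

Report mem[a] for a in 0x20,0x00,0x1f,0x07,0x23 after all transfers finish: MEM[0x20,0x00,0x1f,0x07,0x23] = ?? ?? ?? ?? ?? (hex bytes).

MEM[0x20,0x00,0x1f,0x07,0x23] = 69 b1 e7 64 63

  after D0: wrote 2B at 0x0c = 630c
  after D1: wrote 8B at 0x1c = 992450e76919d463
  after D2: wrote 4B at 0x04 = 88308e64
query mem[0x20]=0x69, mem[0x00]=0xb1, mem[0x1f]=0xe7, mem[0x07]=0x64, mem[0x23]=0x63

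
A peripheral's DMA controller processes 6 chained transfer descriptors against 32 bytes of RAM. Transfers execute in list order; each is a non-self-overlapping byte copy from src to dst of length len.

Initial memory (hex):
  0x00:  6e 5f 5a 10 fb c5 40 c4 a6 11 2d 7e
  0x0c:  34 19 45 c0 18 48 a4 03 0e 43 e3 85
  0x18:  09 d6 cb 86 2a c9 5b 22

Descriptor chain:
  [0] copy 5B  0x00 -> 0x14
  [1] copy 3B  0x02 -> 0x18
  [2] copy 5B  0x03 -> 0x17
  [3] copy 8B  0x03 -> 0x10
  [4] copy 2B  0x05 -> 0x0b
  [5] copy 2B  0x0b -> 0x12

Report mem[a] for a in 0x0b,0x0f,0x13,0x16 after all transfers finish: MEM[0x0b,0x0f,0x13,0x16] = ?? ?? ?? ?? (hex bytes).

  after D0: wrote 5B at 0x14 = 6e5f5a10fb
  after D1: wrote 3B at 0x18 = 5a10fb
  after D2: wrote 5B at 0x17 = 10fbc540c4
  after D3: wrote 8B at 0x10 = 10fbc540c4a6112d
  after D4: wrote 2B at 0x0b = c540
  after D5: wrote 2B at 0x12 = c540
query mem[0x0b]=0xc5, mem[0x0f]=0xc0, mem[0x13]=0x40, mem[0x16]=0x11

MEM[0x0b,0x0f,0x13,0x16] = c5 c0 40 11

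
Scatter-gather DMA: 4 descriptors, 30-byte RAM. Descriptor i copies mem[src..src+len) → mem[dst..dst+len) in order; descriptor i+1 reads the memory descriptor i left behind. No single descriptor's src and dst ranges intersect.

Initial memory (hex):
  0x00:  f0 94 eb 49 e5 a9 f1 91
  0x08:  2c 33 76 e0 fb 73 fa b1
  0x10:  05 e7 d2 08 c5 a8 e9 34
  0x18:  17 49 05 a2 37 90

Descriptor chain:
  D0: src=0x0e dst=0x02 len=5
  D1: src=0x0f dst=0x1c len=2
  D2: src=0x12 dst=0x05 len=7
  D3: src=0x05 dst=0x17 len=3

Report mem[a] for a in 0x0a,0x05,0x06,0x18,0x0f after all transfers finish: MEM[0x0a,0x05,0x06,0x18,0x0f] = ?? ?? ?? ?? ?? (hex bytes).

MEM[0x0a,0x05,0x06,0x18,0x0f] = 34 d2 08 08 b1

#0 dst[0x02+5] := {0xfa,0xb1,0x05,0xe7,0xd2}
#1 dst[0x1c+2] := {0xb1,0x05}
#2 dst[0x05+7] := {0xd2,0x08,0xc5,0xa8,0xe9,0x34,0x17}
#3 dst[0x17+3] := {0xd2,0x08,0xc5}
query mem[0x0a]=0x34, mem[0x05]=0xd2, mem[0x06]=0x08, mem[0x18]=0x08, mem[0x0f]=0xb1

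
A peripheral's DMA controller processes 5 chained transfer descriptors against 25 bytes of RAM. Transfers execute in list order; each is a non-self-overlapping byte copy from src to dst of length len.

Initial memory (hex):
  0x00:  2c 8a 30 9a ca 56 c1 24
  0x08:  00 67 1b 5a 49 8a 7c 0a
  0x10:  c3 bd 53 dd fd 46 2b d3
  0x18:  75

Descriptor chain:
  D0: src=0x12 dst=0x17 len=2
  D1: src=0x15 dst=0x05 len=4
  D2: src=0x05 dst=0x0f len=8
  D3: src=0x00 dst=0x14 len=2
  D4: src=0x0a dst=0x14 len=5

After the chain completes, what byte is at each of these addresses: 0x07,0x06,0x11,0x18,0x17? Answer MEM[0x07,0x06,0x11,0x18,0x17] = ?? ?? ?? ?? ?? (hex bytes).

#0 dst[0x17+2] := {0x53,0xdd}
#1 dst[0x05+4] := {0x46,0x2b,0x53,0xdd}
#2 dst[0x0f+8] := {0x46,0x2b,0x53,0xdd,0x67,0x1b,0x5a,0x49}
#3 dst[0x14+2] := {0x2c,0x8a}
#4 dst[0x14+5] := {0x1b,0x5a,0x49,0x8a,0x7c}
query mem[0x07]=0x53, mem[0x06]=0x2b, mem[0x11]=0x53, mem[0x18]=0x7c, mem[0x17]=0x8a

MEM[0x07,0x06,0x11,0x18,0x17] = 53 2b 53 7c 8a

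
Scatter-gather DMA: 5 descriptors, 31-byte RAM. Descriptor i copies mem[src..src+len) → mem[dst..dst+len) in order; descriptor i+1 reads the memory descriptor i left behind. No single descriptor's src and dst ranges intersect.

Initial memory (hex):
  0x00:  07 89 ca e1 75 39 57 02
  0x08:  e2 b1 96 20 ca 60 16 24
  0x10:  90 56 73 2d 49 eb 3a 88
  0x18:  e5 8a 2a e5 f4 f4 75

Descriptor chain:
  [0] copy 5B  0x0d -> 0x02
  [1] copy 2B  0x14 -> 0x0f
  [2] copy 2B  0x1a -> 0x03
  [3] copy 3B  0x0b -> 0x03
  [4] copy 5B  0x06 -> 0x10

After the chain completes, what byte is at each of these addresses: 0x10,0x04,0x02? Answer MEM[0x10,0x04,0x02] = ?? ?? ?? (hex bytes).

MEM[0x10,0x04,0x02] = 56 ca 60

[0] 0x0d->0x02 len=5 : 60 16 24 90 56
[1] 0x14->0x0f len=2 : 49 eb
[2] 0x1a->0x03 len=2 : 2a e5
[3] 0x0b->0x03 len=3 : 20 ca 60
[4] 0x06->0x10 len=5 : 56 02 e2 b1 96
query mem[0x10]=0x56, mem[0x04]=0xca, mem[0x02]=0x60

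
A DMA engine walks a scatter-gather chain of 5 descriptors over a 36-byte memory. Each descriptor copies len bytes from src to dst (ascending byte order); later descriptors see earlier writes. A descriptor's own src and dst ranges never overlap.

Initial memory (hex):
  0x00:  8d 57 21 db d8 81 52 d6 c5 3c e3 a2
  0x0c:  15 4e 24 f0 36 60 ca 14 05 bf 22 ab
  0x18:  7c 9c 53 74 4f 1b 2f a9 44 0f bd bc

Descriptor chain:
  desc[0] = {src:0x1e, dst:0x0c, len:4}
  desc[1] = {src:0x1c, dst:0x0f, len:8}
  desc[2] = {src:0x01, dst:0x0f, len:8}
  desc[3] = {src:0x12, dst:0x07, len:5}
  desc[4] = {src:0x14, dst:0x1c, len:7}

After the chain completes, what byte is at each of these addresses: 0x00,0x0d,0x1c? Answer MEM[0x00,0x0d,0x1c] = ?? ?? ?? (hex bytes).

[0] 0x1e->0x0c len=4 : 2f a9 44 0f
[1] 0x1c->0x0f len=8 : 4f 1b 2f a9 44 0f bd bc
[2] 0x01->0x0f len=8 : 57 21 db d8 81 52 d6 c5
[3] 0x12->0x07 len=5 : d8 81 52 d6 c5
[4] 0x14->0x1c len=7 : 52 d6 c5 ab 7c 9c 53
query mem[0x00]=0x8d, mem[0x0d]=0xa9, mem[0x1c]=0x52

MEM[0x00,0x0d,0x1c] = 8d a9 52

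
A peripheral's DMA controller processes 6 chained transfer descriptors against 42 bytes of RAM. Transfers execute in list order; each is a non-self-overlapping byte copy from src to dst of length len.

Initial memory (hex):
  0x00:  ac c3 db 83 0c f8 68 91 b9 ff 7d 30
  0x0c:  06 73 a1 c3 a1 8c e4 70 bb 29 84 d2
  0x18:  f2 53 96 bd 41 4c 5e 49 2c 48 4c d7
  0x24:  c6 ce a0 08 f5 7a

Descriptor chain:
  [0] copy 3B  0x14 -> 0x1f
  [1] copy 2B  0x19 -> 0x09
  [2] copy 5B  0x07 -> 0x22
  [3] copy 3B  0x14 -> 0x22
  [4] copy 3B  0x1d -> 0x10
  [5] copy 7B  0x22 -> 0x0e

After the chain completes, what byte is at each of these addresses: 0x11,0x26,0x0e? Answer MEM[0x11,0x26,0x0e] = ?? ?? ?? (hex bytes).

D0: mem[0x1f..0x21] <- [bb 29 84]
D1: mem[0x09..0x0a] <- [53 96]
D2: mem[0x22..0x26] <- [91 b9 53 96 30]
D3: mem[0x22..0x24] <- [bb 29 84]
D4: mem[0x10..0x12] <- [4c 5e bb]
D5: mem[0x0e..0x14] <- [bb 29 84 96 30 08 f5]
query mem[0x11]=0x96, mem[0x26]=0x30, mem[0x0e]=0xbb

MEM[0x11,0x26,0x0e] = 96 30 bb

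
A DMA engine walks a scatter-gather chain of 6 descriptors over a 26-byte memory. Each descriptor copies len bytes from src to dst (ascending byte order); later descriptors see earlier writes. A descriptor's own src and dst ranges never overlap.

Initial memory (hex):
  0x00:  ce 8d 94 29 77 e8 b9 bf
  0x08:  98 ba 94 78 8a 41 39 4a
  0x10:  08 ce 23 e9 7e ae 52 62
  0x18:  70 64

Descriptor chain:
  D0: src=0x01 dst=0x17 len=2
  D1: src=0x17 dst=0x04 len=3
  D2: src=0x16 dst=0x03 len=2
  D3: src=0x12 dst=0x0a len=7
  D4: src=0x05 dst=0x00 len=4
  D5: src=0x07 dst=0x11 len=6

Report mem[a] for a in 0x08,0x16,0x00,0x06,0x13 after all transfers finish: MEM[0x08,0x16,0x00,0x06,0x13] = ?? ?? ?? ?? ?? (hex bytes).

#0 dst[0x17+2] := {0x8d,0x94}
#1 dst[0x04+3] := {0x8d,0x94,0x64}
#2 dst[0x03+2] := {0x52,0x8d}
#3 dst[0x0a+7] := {0x23,0xe9,0x7e,0xae,0x52,0x8d,0x94}
#4 dst[0x00+4] := {0x94,0x64,0xbf,0x98}
#5 dst[0x11+6] := {0xbf,0x98,0xba,0x23,0xe9,0x7e}
query mem[0x08]=0x98, mem[0x16]=0x7e, mem[0x00]=0x94, mem[0x06]=0x64, mem[0x13]=0xba

MEM[0x08,0x16,0x00,0x06,0x13] = 98 7e 94 64 ba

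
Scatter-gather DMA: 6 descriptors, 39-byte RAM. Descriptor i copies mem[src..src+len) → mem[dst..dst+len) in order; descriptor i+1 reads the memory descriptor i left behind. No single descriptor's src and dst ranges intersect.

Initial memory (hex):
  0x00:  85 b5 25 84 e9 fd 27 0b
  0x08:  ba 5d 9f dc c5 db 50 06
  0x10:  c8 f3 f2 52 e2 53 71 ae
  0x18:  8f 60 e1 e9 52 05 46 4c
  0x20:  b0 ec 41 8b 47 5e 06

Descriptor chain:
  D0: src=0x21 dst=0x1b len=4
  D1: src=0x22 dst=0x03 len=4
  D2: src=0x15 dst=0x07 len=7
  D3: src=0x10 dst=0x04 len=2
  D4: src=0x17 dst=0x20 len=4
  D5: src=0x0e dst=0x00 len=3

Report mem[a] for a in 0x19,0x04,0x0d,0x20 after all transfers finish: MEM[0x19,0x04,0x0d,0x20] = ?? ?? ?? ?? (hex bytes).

D0: mem[0x1b..0x1e] <- [ec 41 8b 47]
D1: mem[0x03..0x06] <- [41 8b 47 5e]
D2: mem[0x07..0x0d] <- [53 71 ae 8f 60 e1 ec]
D3: mem[0x04..0x05] <- [c8 f3]
D4: mem[0x20..0x23] <- [ae 8f 60 e1]
D5: mem[0x00..0x02] <- [50 06 c8]
query mem[0x19]=0x60, mem[0x04]=0xc8, mem[0x0d]=0xec, mem[0x20]=0xae

MEM[0x19,0x04,0x0d,0x20] = 60 c8 ec ae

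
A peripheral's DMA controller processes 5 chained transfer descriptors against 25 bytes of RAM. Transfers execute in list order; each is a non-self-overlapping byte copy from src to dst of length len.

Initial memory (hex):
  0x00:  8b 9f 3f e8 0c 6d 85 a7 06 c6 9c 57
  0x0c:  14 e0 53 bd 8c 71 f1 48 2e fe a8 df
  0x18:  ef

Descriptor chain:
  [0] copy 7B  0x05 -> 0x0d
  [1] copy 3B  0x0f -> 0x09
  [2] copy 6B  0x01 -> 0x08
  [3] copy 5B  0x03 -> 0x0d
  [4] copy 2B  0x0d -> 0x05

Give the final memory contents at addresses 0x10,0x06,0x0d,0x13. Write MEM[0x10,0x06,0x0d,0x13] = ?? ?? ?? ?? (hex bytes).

MEM[0x10,0x06,0x0d,0x13] = 85 0c e8 57

  after D0: wrote 7B at 0x0d = 6d85a706c69c57
  after D1: wrote 3B at 0x09 = a706c6
  after D2: wrote 6B at 0x08 = 9f3fe80c6d85
  after D3: wrote 5B at 0x0d = e80c6d85a7
  after D4: wrote 2B at 0x05 = e80c
query mem[0x10]=0x85, mem[0x06]=0x0c, mem[0x0d]=0xe8, mem[0x13]=0x57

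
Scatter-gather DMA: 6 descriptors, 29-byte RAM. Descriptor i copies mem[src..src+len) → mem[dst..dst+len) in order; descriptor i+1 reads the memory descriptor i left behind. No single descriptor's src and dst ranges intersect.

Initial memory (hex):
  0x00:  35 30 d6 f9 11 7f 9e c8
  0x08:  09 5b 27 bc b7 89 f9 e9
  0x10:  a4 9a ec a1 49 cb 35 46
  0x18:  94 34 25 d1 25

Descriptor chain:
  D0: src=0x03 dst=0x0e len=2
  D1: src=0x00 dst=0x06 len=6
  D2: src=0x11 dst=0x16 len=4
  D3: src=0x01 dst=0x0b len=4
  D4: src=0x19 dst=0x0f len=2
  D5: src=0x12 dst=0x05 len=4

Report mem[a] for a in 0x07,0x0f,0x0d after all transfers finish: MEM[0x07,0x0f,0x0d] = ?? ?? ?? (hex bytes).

MEM[0x07,0x0f,0x0d] = 49 49 f9

D0: mem[0x0e..0x0f] <- [f9 11]
D1: mem[0x06..0x0b] <- [35 30 d6 f9 11 7f]
D2: mem[0x16..0x19] <- [9a ec a1 49]
D3: mem[0x0b..0x0e] <- [30 d6 f9 11]
D4: mem[0x0f..0x10] <- [49 25]
D5: mem[0x05..0x08] <- [ec a1 49 cb]
query mem[0x07]=0x49, mem[0x0f]=0x49, mem[0x0d]=0xf9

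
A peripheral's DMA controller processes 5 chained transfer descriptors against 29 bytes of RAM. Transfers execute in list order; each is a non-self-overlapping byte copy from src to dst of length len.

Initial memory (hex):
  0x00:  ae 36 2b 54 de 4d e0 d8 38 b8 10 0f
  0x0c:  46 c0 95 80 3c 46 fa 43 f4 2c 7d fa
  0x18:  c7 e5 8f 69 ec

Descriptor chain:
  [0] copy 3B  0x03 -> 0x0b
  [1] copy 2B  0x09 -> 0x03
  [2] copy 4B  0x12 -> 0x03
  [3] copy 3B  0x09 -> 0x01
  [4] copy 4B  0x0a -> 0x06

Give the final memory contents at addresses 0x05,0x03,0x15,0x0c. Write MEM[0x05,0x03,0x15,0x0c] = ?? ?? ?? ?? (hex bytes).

MEM[0x05,0x03,0x15,0x0c] = f4 54 2c de

  after D0: wrote 3B at 0x0b = 54de4d
  after D1: wrote 2B at 0x03 = b810
  after D2: wrote 4B at 0x03 = fa43f42c
  after D3: wrote 3B at 0x01 = b81054
  after D4: wrote 4B at 0x06 = 1054de4d
query mem[0x05]=0xf4, mem[0x03]=0x54, mem[0x15]=0x2c, mem[0x0c]=0xde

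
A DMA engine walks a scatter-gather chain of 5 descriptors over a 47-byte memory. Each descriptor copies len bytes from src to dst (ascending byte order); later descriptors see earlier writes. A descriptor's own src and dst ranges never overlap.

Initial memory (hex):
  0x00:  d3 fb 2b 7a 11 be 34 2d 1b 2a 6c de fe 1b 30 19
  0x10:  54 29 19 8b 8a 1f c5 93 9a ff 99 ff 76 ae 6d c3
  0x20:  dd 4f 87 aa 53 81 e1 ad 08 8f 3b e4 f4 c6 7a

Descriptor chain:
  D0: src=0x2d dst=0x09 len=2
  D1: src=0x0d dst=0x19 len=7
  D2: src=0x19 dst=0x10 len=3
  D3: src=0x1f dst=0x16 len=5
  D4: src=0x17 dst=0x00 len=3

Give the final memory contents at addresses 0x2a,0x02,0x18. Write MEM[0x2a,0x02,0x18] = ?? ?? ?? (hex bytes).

MEM[0x2a,0x02,0x18] = 3b 87 4f

  after D0: wrote 2B at 0x09 = c67a
  after D1: wrote 7B at 0x19 = 1b30195429198b
  after D2: wrote 3B at 0x10 = 1b3019
  after D3: wrote 5B at 0x16 = 8bdd4f87aa
  after D4: wrote 3B at 0x00 = dd4f87
query mem[0x2a]=0x3b, mem[0x02]=0x87, mem[0x18]=0x4f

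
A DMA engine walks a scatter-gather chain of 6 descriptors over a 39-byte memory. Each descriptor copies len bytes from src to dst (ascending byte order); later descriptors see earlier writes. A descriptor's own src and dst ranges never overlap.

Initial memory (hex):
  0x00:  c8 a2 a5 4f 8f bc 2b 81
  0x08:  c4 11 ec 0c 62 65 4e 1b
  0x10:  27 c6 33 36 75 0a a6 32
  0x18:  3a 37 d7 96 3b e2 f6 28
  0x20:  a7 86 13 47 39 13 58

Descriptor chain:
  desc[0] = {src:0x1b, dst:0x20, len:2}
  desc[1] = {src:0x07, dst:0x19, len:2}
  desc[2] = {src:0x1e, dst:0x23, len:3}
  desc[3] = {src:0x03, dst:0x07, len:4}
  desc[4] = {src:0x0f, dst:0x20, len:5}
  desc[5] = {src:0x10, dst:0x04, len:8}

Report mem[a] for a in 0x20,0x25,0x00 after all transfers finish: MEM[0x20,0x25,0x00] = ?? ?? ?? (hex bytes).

[0] 0x1b->0x20 len=2 : 96 3b
[1] 0x07->0x19 len=2 : 81 c4
[2] 0x1e->0x23 len=3 : f6 28 96
[3] 0x03->0x07 len=4 : 4f 8f bc 2b
[4] 0x0f->0x20 len=5 : 1b 27 c6 33 36
[5] 0x10->0x04 len=8 : 27 c6 33 36 75 0a a6 32
query mem[0x20]=0x1b, mem[0x25]=0x96, mem[0x00]=0xc8

MEM[0x20,0x25,0x00] = 1b 96 c8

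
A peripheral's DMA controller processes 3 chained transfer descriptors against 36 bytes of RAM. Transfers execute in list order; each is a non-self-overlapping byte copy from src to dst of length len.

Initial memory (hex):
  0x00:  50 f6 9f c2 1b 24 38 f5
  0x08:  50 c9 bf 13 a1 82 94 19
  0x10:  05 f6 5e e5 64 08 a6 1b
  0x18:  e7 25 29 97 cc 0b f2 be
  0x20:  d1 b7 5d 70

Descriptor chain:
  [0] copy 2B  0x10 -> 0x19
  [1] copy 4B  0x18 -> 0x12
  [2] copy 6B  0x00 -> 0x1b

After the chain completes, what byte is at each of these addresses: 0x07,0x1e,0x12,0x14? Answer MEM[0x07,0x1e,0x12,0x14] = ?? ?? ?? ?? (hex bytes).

MEM[0x07,0x1e,0x12,0x14] = f5 c2 e7 f6

  after D0: wrote 2B at 0x19 = 05f6
  after D1: wrote 4B at 0x12 = e705f697
  after D2: wrote 6B at 0x1b = 50f69fc21b24
query mem[0x07]=0xf5, mem[0x1e]=0xc2, mem[0x12]=0xe7, mem[0x14]=0xf6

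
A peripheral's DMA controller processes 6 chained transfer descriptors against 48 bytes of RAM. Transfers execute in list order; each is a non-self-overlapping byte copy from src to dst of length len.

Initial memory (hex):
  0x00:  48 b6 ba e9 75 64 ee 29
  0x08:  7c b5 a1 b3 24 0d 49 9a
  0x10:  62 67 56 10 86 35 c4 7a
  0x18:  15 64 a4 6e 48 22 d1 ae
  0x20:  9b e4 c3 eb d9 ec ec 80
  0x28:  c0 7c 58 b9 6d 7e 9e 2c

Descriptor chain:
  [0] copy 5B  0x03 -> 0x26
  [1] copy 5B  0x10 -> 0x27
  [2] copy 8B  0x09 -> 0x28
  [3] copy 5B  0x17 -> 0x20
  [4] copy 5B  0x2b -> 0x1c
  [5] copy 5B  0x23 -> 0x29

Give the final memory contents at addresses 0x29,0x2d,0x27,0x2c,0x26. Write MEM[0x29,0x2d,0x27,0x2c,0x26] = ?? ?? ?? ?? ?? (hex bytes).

[0] 0x03->0x26 len=5 : e9 75 64 ee 29
[1] 0x10->0x27 len=5 : 62 67 56 10 86
[2] 0x09->0x28 len=8 : b5 a1 b3 24 0d 49 9a 62
[3] 0x17->0x20 len=5 : 7a 15 64 a4 6e
[4] 0x2b->0x1c len=5 : 24 0d 49 9a 62
[5] 0x23->0x29 len=5 : a4 6e ec e9 62
query mem[0x29]=0xa4, mem[0x2d]=0x62, mem[0x27]=0x62, mem[0x2c]=0xe9, mem[0x26]=0xe9

MEM[0x29,0x2d,0x27,0x2c,0x26] = a4 62 62 e9 e9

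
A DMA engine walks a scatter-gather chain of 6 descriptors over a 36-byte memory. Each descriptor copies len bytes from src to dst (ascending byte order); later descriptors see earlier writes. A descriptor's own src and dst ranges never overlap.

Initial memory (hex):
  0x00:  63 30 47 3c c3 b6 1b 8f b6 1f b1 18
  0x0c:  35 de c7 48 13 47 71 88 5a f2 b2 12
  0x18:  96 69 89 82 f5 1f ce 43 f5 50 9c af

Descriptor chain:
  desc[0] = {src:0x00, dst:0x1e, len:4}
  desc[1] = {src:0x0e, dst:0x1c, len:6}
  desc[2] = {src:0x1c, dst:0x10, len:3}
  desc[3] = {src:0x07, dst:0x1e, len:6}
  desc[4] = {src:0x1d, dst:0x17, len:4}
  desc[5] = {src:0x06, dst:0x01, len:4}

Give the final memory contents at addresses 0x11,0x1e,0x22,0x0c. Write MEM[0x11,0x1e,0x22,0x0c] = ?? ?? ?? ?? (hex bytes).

[0] 0x00->0x1e len=4 : 63 30 47 3c
[1] 0x0e->0x1c len=6 : c7 48 13 47 71 88
[2] 0x1c->0x10 len=3 : c7 48 13
[3] 0x07->0x1e len=6 : 8f b6 1f b1 18 35
[4] 0x1d->0x17 len=4 : 48 8f b6 1f
[5] 0x06->0x01 len=4 : 1b 8f b6 1f
query mem[0x11]=0x48, mem[0x1e]=0x8f, mem[0x22]=0x18, mem[0x0c]=0x35

MEM[0x11,0x1e,0x22,0x0c] = 48 8f 18 35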